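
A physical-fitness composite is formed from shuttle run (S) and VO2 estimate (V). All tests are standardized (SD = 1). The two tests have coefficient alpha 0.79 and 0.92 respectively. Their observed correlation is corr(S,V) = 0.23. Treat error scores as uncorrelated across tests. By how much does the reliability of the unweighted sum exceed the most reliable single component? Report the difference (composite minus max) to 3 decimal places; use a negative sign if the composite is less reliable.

Var(sum) = 2 + 0.46 = 2.46; true-score variance = 1.71 + 0.46 = 2.17; composite reliability = 0.8821.
Max component reliability = 0.9200.
Difference = 0.8821 − 0.9200 = -0.038.

-0.038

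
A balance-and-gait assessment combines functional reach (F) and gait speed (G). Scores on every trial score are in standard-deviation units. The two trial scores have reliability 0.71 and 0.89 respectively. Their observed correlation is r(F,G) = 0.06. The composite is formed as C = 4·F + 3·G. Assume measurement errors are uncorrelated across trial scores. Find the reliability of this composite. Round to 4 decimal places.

0.7871

Var(C) = 4² + 3² + 2·[12·0.06] = 25 + 1.44 = 26.44.
Because errors are independent across components, Cov(Tᵢ,Tⱼ) = Cov(Xᵢ,Xⱼ); the off-diagonal part of the true-score variance is the same as above.
True-score variance = [4²·0.71 + 3²·0.89] + 1.44 = 19.37 + 1.44 = 20.81.
Reliability = 20.81 / 26.44 = 0.7871.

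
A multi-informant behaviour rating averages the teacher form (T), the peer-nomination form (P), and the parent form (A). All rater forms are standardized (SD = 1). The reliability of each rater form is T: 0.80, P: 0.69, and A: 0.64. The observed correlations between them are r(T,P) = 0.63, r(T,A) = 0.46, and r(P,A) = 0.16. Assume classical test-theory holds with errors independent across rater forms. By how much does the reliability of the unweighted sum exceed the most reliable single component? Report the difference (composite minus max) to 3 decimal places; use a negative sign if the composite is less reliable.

Var(sum) = 3 + 2.5 = 5.5; true-score variance = 2.13 + 2.5 = 4.63; composite reliability = 0.8418.
Max component reliability = 0.8000.
Difference = 0.8418 − 0.8000 = 0.042.

0.042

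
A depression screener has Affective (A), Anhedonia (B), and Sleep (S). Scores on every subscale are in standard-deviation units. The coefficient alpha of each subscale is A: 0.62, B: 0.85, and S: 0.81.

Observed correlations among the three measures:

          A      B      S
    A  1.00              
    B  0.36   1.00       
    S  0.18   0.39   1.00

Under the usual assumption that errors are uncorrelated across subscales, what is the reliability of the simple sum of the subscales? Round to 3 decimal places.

Var(A+B+S) = 3 + 2·[0.36 + 0.18 + 0.39] = 3 + 1.86 = 4.86.
Under uncorrelated errors the observed covariances equal the true-score covariances, so only the own-variance terms attenuate.
True-score variance = [0.62 + 0.85 + 0.81] + 1.86 = 2.28 + 1.86 = 4.14.
Reliability = 4.14 / 4.86 = 0.852.

0.852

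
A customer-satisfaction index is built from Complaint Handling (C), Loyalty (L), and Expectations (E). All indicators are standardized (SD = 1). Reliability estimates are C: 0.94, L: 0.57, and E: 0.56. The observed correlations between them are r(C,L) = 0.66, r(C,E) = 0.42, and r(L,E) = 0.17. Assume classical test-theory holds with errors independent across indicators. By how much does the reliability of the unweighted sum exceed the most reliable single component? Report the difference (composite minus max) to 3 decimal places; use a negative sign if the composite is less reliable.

Var(sum) = 3 + 2.5 = 5.5; true-score variance = 2.07 + 2.5 = 4.57; composite reliability = 0.8309.
Max component reliability = 0.9400.
Difference = 0.8309 − 0.9400 = -0.109.

-0.109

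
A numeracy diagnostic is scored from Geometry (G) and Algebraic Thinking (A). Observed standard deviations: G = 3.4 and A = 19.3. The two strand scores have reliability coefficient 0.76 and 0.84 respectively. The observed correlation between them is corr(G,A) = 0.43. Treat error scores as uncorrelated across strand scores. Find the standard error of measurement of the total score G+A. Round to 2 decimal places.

Var(total) = 384.05 + 56.4332 = 440.483.
True-score variance = 321.677 + 56.4332 = 378.11, so reliability = 0.8584.
Error variance = 440.483 − 378.11 = 62.3728; SEM = √62.3728 = 7.90.

7.90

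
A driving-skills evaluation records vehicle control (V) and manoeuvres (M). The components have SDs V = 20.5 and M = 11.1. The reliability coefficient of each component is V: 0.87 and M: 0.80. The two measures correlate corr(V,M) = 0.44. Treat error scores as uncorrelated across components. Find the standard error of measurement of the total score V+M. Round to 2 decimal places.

8.90

Var(total) = 543.46 + 200.244 = 743.704.
True-score variance = 464.185 + 200.244 = 664.429, so reliability = 0.8934.
Error variance = 743.704 − 664.429 = 79.2745; SEM = √79.2745 = 8.90.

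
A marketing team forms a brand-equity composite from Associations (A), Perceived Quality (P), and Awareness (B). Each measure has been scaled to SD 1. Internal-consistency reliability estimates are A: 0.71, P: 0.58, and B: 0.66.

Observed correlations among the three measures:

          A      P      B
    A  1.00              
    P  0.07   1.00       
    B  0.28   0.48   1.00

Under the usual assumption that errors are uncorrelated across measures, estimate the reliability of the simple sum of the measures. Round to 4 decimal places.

0.7747

Var(A+P+B) = 3 + 2·[0.07 + 0.28 + 0.48] = 3 + 1.66 = 4.66.
Under uncorrelated errors the observed covariances equal the true-score covariances, so only the own-variance terms attenuate.
True-score variance = [0.71 + 0.58 + 0.66] + 1.66 = 1.95 + 1.66 = 3.61.
Reliability = 3.61 / 4.66 = 0.7747.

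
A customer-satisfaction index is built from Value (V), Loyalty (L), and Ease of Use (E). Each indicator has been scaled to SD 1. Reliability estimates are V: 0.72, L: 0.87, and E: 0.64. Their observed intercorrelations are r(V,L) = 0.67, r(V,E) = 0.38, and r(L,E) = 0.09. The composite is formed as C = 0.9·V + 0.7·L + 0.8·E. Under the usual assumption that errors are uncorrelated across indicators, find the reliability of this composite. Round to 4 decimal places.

0.8482

Var(C) = 0.9² + 0.7² + 0.8² + 2·[0.63·0.67 + 0.72·0.38 + 0.56·0.09] = 1.94 + 1.4922 = 3.4322.
Under uncorrelated errors the observed covariances equal the true-score covariances, so only the own-variance terms attenuate.
True-score variance = [0.9²·0.72 + 0.7²·0.87 + 0.8²·0.64] + 1.4922 = 1.4191 + 1.4922 = 2.9113.
Reliability = 2.9113 / 3.4322 = 0.8482.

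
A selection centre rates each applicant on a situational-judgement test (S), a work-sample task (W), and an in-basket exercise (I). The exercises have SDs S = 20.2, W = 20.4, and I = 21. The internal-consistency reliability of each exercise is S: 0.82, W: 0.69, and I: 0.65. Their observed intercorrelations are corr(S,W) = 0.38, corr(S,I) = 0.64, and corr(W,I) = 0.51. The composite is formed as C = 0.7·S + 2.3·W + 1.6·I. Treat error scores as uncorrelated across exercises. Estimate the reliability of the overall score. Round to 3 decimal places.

Var(C) = 0.7²·20.2² + 2.3²·20.4² + 1.6²·21² + 2·[1.61·20.2·20.4·0.38 + 1.12·20.2·21·0.64 + 3.68·20.4·21·0.51] = 3530.39 + 2720.4 = 6250.78.
Under uncorrelated errors the observed covariances equal the true-score covariances, so only the own-variance terms attenuate.
True-score variance = [0.7²·20.2²·0.82 + 2.3²·20.4²·0.69 + 1.6²·21²·0.65] + 2720.4 = 2416.8 + 2720.4 = 5137.2.
Reliability = 5137.2 / 6250.78 = 0.822.

0.822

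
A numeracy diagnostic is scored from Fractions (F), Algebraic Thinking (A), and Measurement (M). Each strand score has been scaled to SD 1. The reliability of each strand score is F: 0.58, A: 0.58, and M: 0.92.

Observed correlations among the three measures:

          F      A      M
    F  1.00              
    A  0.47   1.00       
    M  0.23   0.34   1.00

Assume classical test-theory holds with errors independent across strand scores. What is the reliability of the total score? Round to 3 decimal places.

Var(F+A+M) = 3 + 2·[0.47 + 0.23 + 0.34] = 3 + 2.08 = 5.08.
Because errors are independent across components, Cov(Tᵢ,Tⱼ) = Cov(Xᵢ,Xⱼ); the off-diagonal part of the true-score variance is the same as above.
True-score variance = [0.58 + 0.58 + 0.92] + 2.08 = 2.08 + 2.08 = 4.16.
Reliability = 4.16 / 5.08 = 0.819.

0.819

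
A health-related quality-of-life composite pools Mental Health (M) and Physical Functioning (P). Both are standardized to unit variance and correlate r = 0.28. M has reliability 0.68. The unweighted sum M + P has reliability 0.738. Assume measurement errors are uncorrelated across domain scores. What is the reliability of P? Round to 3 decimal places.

0.649

Var(M+P) = 2 + 2·0.28 = 2.560.
True-score variance = ρ_M + ρ_P + 2·0.28, so 0.738 = (0.68 + ρ_P + 0.56) / 2.560.
ρ_P = 0.738·2.560 − 0.68 − 0.56 = 0.649.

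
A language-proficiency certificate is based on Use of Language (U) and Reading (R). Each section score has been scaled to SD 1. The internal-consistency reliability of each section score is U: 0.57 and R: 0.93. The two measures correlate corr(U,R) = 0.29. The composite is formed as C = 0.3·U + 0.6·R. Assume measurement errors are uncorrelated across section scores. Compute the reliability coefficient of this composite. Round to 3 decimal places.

Var(C) = 0.3² + 0.6² + 2·[0.18·0.29] = 0.45 + 0.1044 = 0.5544.
Because errors are independent across components, Cov(Tᵢ,Tⱼ) = Cov(Xᵢ,Xⱼ); the off-diagonal part of the true-score variance is the same as above.
True-score variance = [0.3²·0.57 + 0.6²·0.93] + 0.1044 = 0.3861 + 0.1044 = 0.4905.
Reliability = 0.4905 / 0.5544 = 0.885.

0.885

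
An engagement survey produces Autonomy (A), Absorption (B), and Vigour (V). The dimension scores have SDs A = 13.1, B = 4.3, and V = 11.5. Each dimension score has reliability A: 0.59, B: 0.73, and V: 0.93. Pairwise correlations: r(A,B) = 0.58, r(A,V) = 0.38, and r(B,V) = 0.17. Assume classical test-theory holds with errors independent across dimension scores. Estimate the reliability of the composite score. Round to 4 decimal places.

Var(A+B+V) = 13.1² + 4.3² + 11.5² + 2·[13.1·4.3·0.58 + 13.1·11.5·0.38 + 4.3·11.5·0.17] = 322.35 + 196.65 = 519.
With uncorrelated errors the cross-covariances are all true-score covariance, so they carry over unchanged; only the diagonal terms shrink to ρᵢσᵢ².
True-score variance = [13.1²·0.59 + 4.3²·0.73 + 11.5²·0.93] + 196.65 = 237.74 + 196.65 = 434.39.
Reliability = 434.39 / 519 = 0.8370.

0.8370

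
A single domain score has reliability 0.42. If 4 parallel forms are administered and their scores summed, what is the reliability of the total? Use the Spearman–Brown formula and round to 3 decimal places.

0.743

ρ_k = kρ / (1 + (k−1)ρ) = 4·0.42 / (1 + 3·0.42) = 1.680 / 2.260 = 0.743.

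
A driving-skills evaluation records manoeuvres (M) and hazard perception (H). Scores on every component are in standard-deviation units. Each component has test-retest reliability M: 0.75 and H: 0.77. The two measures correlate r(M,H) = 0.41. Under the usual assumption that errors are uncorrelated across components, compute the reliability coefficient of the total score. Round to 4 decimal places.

0.8298

Var(M+H) = 2 + 2·[0.41] = 2 + 0.82 = 2.82.
Under uncorrelated errors the observed covariances equal the true-score covariances, so only the own-variance terms attenuate.
True-score variance = [0.75 + 0.77] + 0.82 = 1.52 + 0.82 = 2.34.
Reliability = 2.34 / 2.82 = 0.8298.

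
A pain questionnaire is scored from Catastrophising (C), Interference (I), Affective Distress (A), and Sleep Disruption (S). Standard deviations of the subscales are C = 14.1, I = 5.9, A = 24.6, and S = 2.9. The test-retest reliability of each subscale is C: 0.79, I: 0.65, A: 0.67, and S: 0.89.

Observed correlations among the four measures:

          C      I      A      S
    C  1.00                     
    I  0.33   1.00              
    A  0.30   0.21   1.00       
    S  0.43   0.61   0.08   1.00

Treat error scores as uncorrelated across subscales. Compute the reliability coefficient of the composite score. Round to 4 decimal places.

0.7945

Var(C+I+A+S) = 14.1² + 5.9² + 24.6² + 2.9² + 2·[14.1·5.9·0.33 + 14.1·24.6·0.30 + 14.1·2.9·0.43 + 5.9·24.6·0.21 + 5.9·2.9·0.61 + 24.6·2.9·0.08] = 847.19 + 391.434 = 1238.62.
Under uncorrelated errors the observed covariances equal the true-score covariances, so only the own-variance terms attenuate.
True-score variance = [14.1²·0.79 + 5.9²·0.65 + 24.6²·0.67 + 2.9²·0.89] + 391.434 = 592.629 + 391.434 = 984.063.
Reliability = 984.063 / 1238.62 = 0.7945.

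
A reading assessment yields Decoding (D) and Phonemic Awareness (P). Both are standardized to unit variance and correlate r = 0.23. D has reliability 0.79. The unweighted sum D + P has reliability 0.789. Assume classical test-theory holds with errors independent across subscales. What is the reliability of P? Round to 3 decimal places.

Var(D+P) = 2 + 2·0.23 = 2.460.
True-score variance = ρ_D + ρ_P + 2·0.23, so 0.789 = (0.79 + ρ_P + 0.46) / 2.460.
ρ_P = 0.789·2.460 − 0.79 − 0.46 = 0.691.

0.691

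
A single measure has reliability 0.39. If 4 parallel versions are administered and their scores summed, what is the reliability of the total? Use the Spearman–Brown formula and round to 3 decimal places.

0.719

ρ_k = kρ / (1 + (k−1)ρ) = 4·0.39 / (1 + 3·0.39) = 1.560 / 2.170 = 0.719.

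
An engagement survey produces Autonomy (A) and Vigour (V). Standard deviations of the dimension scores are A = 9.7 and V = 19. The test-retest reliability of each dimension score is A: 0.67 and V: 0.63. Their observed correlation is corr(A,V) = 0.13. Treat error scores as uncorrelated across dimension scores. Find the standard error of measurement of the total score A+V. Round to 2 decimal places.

Var(total) = 455.09 + 47.918 = 503.008.
True-score variance = 290.47 + 47.918 = 338.388, so reliability = 0.6727.
Error variance = 503.008 − 338.388 = 164.62; SEM = √164.62 = 12.83.

12.83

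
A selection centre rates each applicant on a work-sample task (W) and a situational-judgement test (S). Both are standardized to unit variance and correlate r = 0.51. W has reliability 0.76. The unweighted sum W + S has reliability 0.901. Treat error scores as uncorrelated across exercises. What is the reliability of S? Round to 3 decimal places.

Var(W+S) = 2 + 2·0.51 = 3.020.
True-score variance = ρ_W + ρ_S + 2·0.51, so 0.901 = (0.76 + ρ_S + 1.02) / 3.020.
ρ_S = 0.901·3.020 − 0.76 − 1.02 = 0.941.

0.941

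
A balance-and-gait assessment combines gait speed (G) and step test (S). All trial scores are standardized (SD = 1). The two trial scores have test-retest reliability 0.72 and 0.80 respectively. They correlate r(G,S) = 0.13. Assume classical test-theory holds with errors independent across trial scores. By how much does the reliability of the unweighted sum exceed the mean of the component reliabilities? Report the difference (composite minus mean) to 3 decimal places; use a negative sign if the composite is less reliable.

0.028

Var(sum) = 2 + 0.26 = 2.26; true-score variance = 1.52 + 0.26 = 1.78; composite reliability = 0.7876.
Mean component reliability = 0.7600.
Difference = 0.7876 − 0.7600 = 0.028.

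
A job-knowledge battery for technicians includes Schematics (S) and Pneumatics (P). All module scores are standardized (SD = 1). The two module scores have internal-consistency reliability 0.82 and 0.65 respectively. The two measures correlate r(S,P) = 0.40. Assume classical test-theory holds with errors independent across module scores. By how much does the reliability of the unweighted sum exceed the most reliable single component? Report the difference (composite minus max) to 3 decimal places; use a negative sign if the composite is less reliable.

Var(sum) = 2 + 0.8 = 2.8; true-score variance = 1.47 + 0.8 = 2.27; composite reliability = 0.8107.
Max component reliability = 0.8200.
Difference = 0.8107 − 0.8200 = -0.009.

-0.009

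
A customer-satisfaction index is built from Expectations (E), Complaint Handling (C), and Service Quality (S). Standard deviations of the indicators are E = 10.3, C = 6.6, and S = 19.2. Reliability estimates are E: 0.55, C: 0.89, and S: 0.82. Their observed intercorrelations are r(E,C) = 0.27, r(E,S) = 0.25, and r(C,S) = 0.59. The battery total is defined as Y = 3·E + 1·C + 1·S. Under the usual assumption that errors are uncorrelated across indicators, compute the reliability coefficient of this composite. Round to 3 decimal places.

0.740

Var(Y) = 3²·10.3² + 6.6² + 19.2² + 2·[3·10.3·6.6·0.27 + 3·10.3·19.2·0.25 + 6.6·19.2·0.59] = 1367.01 + 556.297 = 1923.31.
With uncorrelated errors the cross-covariances are all true-score covariance, so they carry over unchanged; only the diagonal terms shrink to ρᵢσᵢ².
True-score variance = [3²·10.3²·0.55 + 6.6²·0.89 + 19.2²·0.82] + 556.297 = 866.199 + 556.297 = 1422.5.
Reliability = 1422.5 / 1923.31 = 0.740.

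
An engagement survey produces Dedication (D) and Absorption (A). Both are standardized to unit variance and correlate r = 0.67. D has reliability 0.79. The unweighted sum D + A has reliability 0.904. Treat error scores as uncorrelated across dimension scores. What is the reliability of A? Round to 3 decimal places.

Var(D+A) = 2 + 2·0.67 = 3.340.
True-score variance = ρ_D + ρ_A + 2·0.67, so 0.904 = (0.79 + ρ_A + 1.34) / 3.340.
ρ_A = 0.904·3.340 − 0.79 − 1.34 = 0.889.

0.889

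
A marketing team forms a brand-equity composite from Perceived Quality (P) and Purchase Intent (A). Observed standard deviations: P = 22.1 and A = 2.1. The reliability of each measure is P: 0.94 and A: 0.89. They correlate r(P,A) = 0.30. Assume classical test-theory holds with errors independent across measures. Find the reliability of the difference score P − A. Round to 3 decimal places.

0.936

Var(P−A) = 22.1² + 2.1² − 2·22.1·2.1·0.30 = 492.82 − 27.846 = 464.974.
Because errors are independent across components, Cov(Tᵢ,Tⱼ) = Cov(Xᵢ,Xⱼ); the off-diagonal part of the true-score variance is the same as above.
True-score variance = [22.1²·0.94 + 2.1²·0.89] − 27.846 = 463.03 − 27.846 = 435.184.
Reliability = 435.184 / 464.974 = 0.936.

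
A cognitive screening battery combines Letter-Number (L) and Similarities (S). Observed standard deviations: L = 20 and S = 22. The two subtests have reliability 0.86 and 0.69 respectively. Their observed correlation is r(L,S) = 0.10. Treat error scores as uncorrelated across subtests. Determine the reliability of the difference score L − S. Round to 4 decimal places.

0.7412

Var(L−S) = 20² + 22² − 2·20·22·0.10 = 884 − 88 = 796.
Because errors are independent across components, Cov(Tᵢ,Tⱼ) = Cov(Xᵢ,Xⱼ); the off-diagonal part of the true-score variance is the same as above.
True-score variance = [20²·0.86 + 22²·0.69] − 88 = 677.96 − 88 = 589.96.
Reliability = 589.96 / 796 = 0.7412.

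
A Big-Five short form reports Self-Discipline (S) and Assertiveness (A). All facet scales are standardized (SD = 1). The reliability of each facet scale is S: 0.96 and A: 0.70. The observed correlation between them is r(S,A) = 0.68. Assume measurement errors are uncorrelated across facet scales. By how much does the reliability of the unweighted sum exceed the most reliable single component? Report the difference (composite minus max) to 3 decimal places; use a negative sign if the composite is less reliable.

Var(sum) = 2 + 1.36 = 3.36; true-score variance = 1.66 + 1.36 = 3.02; composite reliability = 0.8988.
Max component reliability = 0.9600.
Difference = 0.8988 − 0.9600 = -0.061.

-0.061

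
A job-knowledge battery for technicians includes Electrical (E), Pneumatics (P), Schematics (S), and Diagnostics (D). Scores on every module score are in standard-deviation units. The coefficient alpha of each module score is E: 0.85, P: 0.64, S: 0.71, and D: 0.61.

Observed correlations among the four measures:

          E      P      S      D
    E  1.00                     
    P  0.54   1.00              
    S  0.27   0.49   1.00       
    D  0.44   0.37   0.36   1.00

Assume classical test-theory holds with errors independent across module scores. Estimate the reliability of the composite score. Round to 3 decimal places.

Var(E+P+S+D) = 4 + 2·[0.54 + 0.27 + 0.44 + 0.49 + 0.37 + 0.36] = 4 + 4.94 = 8.94.
With uncorrelated errors the cross-covariances are all true-score covariance, so they carry over unchanged; only the diagonal terms shrink to ρᵢσᵢ².
True-score variance = [0.85 + 0.64 + 0.71 + 0.61] + 4.94 = 2.81 + 4.94 = 7.75.
Reliability = 7.75 / 8.94 = 0.867.

0.867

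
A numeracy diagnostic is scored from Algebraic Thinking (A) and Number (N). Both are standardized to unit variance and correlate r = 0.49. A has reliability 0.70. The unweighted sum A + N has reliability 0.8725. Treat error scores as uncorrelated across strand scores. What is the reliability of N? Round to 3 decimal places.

Var(A+N) = 2 + 2·0.49 = 2.980.
True-score variance = ρ_A + ρ_N + 2·0.49, so 0.8725 = (0.70 + ρ_N + 0.98) / 2.980.
ρ_N = 0.8725·2.980 − 0.70 − 0.98 = 0.920.

0.920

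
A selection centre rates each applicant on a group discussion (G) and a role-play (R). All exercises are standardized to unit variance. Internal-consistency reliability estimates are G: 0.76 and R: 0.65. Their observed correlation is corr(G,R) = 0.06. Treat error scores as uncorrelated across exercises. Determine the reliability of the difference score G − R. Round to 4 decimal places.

Var(G−R) = 1 + 1 − 2·0.06 = 2 − 0.12 = 1.88.
Under uncorrelated errors the observed covariances equal the true-score covariances, so only the own-variance terms attenuate.
True-score variance = [0.76 + 0.65] − 0.12 = 1.41 − 0.12 = 1.29.
Reliability = 1.29 / 1.88 = 0.6862.

0.6862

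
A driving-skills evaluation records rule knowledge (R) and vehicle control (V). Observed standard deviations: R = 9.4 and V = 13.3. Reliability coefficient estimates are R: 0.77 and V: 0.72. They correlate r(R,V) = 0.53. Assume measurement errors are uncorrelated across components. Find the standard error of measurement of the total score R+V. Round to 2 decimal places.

Var(total) = 265.25 + 132.521 = 397.771.
True-score variance = 195.398 + 132.521 = 327.919, so reliability = 0.8244.
Error variance = 397.771 − 327.919 = 69.852; SEM = √69.852 = 8.36.

8.36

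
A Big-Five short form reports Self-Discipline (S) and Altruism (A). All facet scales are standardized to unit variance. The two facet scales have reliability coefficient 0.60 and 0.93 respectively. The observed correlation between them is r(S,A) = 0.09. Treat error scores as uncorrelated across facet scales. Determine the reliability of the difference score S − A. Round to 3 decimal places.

0.742

Var(S−A) = 1 + 1 − 2·0.09 = 2 − 0.18 = 1.82.
Under uncorrelated errors the observed covariances equal the true-score covariances, so only the own-variance terms attenuate.
True-score variance = [0.60 + 0.93] − 0.18 = 1.53 − 0.18 = 1.35.
Reliability = 1.35 / 1.82 = 0.742.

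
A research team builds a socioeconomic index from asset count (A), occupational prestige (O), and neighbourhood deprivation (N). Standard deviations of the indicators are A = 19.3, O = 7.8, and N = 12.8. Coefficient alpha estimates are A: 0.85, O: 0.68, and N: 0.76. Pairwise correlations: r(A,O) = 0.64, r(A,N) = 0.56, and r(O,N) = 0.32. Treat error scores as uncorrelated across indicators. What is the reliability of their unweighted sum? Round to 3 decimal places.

Var(A+O+N) = 19.3² + 7.8² + 12.8² + 2·[19.3·7.8·0.64 + 19.3·12.8·0.56 + 7.8·12.8·0.32] = 597.17 + 533.274 = 1130.44.
With uncorrelated errors the cross-covariances are all true-score covariance, so they carry over unchanged; only the diagonal terms shrink to ρᵢσᵢ².
True-score variance = [19.3²·0.85 + 7.8²·0.68 + 12.8²·0.76] + 533.274 = 482.506 + 533.274 = 1015.78.
Reliability = 1015.78 / 1130.44 = 0.899.

0.899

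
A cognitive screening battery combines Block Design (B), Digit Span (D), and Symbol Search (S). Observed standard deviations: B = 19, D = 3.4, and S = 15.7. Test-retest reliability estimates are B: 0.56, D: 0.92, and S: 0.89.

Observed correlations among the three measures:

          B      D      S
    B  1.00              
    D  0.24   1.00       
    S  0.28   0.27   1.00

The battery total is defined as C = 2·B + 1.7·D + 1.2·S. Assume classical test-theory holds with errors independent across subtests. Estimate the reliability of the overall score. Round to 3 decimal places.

Var(C) = 2²·19² + 1.7²·3.4² + 1.2²·15.7² + 2·[3.4·19·3.4·0.24 + 2.4·19·15.7·0.28 + 2.04·3.4·15.7·0.27] = 1832.35 + 565.146 = 2397.5.
Under uncorrelated errors the observed covariances equal the true-score covariances, so only the own-variance terms attenuate.
True-score variance = [2²·19²·0.56 + 1.7²·3.4²·0.92 + 1.2²·15.7²·0.89] + 565.146 = 1155.28 + 565.146 = 1720.42.
Reliability = 1720.42 / 2397.5 = 0.718.

0.718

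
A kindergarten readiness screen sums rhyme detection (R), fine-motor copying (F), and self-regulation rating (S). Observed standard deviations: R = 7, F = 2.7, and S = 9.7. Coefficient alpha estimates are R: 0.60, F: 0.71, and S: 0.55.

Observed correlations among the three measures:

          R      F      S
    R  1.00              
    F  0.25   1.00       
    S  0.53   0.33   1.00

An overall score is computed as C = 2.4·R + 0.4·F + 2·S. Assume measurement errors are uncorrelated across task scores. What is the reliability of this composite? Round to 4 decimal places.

0.7251

Var(C) = 2.4²·7² + 0.4²·2.7² + 2²·9.7² + 2·[0.96·7·2.7·0.25 + 4.8·7·9.7·0.53 + 0.8·2.7·9.7·0.33] = 659.766 + 368.376 = 1028.14.
With uncorrelated errors the cross-covariances are all true-score covariance, so they carry over unchanged; only the diagonal terms shrink to ρᵢσᵢ².
True-score variance = [2.4²·7²·0.60 + 0.4²·2.7²·0.71 + 2²·9.7²·0.55] + 368.376 = 377.17 + 368.376 = 745.546.
Reliability = 745.546 / 1028.14 = 0.7251.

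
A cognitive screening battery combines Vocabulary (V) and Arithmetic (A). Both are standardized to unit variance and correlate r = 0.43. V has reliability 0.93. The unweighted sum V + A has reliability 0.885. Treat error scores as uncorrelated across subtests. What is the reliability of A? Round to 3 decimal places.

Var(V+A) = 2 + 2·0.43 = 2.860.
True-score variance = ρ_V + ρ_A + 2·0.43, so 0.885 = (0.93 + ρ_A + 0.86) / 2.860.
ρ_A = 0.885·2.860 − 0.93 − 0.86 = 0.741.

0.741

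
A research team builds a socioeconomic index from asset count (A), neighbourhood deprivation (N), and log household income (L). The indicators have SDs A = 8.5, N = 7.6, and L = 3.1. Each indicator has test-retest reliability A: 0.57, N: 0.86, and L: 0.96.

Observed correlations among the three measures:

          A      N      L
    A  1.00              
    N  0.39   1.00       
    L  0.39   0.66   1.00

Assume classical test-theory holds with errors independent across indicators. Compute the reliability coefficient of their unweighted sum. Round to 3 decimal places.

0.836

Var(A+N+L) = 8.5² + 7.6² + 3.1² + 2·[8.5·7.6·0.39 + 8.5·3.1·0.39 + 7.6·3.1·0.66] = 139.62 + 102.04 = 241.66.
Because errors are independent across components, Cov(Tᵢ,Tⱼ) = Cov(Xᵢ,Xⱼ); the off-diagonal part of the true-score variance is the same as above.
True-score variance = [8.5²·0.57 + 7.6²·0.86 + 3.1²·0.96] + 102.04 = 100.082 + 102.04 = 202.122.
Reliability = 202.122 / 241.66 = 0.836.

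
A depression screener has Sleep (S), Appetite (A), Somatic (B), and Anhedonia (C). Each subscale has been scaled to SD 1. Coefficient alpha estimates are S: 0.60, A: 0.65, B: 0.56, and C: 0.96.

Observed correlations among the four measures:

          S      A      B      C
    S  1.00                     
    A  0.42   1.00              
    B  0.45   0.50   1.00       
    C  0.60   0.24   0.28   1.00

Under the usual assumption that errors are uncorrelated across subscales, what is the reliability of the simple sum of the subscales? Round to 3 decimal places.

0.863

Var(S+A+B+C) = 4 + 2·[0.42 + 0.45 + 0.60 + 0.50 + 0.24 + 0.28] = 4 + 4.98 = 8.98.
Under uncorrelated errors the observed covariances equal the true-score covariances, so only the own-variance terms attenuate.
True-score variance = [0.60 + 0.65 + 0.56 + 0.96] + 4.98 = 2.77 + 4.98 = 7.75.
Reliability = 7.75 / 8.98 = 0.863.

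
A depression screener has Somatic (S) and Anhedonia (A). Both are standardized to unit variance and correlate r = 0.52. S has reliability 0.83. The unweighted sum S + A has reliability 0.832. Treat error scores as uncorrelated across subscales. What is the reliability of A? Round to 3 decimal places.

0.659

Var(S+A) = 2 + 2·0.52 = 3.040.
True-score variance = ρ_S + ρ_A + 2·0.52, so 0.832 = (0.83 + ρ_A + 1.04) / 3.040.
ρ_A = 0.832·3.040 − 0.83 − 1.04 = 0.659.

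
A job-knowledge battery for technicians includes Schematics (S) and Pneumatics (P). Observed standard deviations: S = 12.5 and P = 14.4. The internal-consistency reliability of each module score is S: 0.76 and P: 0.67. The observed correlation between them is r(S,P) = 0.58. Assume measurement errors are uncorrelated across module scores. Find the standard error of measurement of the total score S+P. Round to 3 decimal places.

Var(total) = 363.61 + 208.8 = 572.41.
True-score variance = 257.681 + 208.8 = 466.481, so reliability = 0.8149.
Error variance = 572.41 − 466.481 = 105.929; SEM = √105.929 = 10.292.

10.292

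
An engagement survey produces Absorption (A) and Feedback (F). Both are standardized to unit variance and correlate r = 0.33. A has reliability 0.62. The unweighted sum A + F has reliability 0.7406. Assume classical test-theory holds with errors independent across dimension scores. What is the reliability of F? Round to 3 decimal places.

Var(A+F) = 2 + 2·0.33 = 2.660.
True-score variance = ρ_A + ρ_F + 2·0.33, so 0.7406 = (0.62 + ρ_F + 0.66) / 2.660.
ρ_F = 0.7406·2.660 − 0.62 − 0.66 = 0.690.

0.690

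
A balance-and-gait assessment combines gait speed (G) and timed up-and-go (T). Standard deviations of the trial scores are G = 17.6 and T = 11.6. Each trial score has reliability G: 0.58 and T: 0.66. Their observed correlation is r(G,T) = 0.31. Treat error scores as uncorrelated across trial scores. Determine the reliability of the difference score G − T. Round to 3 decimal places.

0.447

Var(G−T) = 17.6² + 11.6² − 2·17.6·11.6·0.31 = 444.32 − 126.579 = 317.741.
Under uncorrelated errors the observed covariances equal the true-score covariances, so only the own-variance terms attenuate.
True-score variance = [17.6²·0.58 + 11.6²·0.66] − 126.579 = 268.47 − 126.579 = 141.891.
Reliability = 141.891 / 317.741 = 0.447.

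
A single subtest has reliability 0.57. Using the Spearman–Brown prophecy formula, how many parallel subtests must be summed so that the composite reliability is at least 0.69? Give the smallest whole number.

2

k ≥ ρ*(1−ρ₁)/(ρ₁(1−ρ*)) = 0.69·0.43 / (0.57·0.31) = 1.679.
Smallest integer k = 2.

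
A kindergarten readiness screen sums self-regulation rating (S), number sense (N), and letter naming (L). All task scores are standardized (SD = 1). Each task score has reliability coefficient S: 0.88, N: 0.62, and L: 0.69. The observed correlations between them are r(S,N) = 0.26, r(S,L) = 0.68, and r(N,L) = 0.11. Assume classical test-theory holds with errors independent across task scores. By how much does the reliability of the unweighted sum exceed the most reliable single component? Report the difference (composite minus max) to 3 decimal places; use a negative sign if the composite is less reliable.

Var(sum) = 3 + 2.1 = 5.1; true-score variance = 2.19 + 2.1 = 4.29; composite reliability = 0.8412.
Max component reliability = 0.8800.
Difference = 0.8412 − 0.8800 = -0.039.

-0.039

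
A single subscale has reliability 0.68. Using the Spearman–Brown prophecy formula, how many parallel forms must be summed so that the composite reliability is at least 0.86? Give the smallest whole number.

3

k ≥ ρ*(1−ρ₁)/(ρ₁(1−ρ*)) = 0.86·0.32 / (0.68·0.14) = 2.891.
Smallest integer k = 3.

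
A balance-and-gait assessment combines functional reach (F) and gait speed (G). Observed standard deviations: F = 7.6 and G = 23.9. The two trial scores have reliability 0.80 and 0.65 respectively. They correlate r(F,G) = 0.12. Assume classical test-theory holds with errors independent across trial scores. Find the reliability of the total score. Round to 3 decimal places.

0.686

Var(F+G) = 7.6² + 23.9² + 2·[7.6·23.9·0.12] = 628.97 + 43.5936 = 672.564.
Under uncorrelated errors the observed covariances equal the true-score covariances, so only the own-variance terms attenuate.
True-score variance = [7.6²·0.80 + 23.9²·0.65] + 43.5936 = 417.495 + 43.5936 = 461.088.
Reliability = 461.088 / 672.564 = 0.686.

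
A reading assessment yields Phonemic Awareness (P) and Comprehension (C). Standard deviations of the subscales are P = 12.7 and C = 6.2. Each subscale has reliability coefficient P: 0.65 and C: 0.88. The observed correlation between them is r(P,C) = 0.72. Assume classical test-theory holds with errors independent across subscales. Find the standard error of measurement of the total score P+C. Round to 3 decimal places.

7.814

Var(total) = 199.73 + 113.386 = 313.116.
True-score variance = 138.666 + 113.386 = 252.051, so reliability = 0.8050.
Error variance = 313.116 − 252.051 = 61.0643; SEM = √61.0643 = 7.814.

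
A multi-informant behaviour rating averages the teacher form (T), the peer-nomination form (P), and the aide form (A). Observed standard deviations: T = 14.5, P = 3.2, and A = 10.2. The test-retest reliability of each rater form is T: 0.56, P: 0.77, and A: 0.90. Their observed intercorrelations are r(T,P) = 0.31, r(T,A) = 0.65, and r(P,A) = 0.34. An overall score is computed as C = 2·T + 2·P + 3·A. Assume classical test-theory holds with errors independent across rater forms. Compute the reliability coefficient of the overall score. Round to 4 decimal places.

Var(C) = 2²·14.5² + 2²·3.2² + 3²·10.2² + 2·[4·14.5·3.2·0.31 + 6·14.5·10.2·0.65 + 6·3.2·10.2·0.34] = 1818.32 + 1401.86 = 3220.18.
With uncorrelated errors the cross-covariances are all true-score covariance, so they carry over unchanged; only the diagonal terms shrink to ρᵢσᵢ².
True-score variance = [2²·14.5²·0.56 + 2²·3.2²·0.77 + 3²·10.2²·0.90] + 1401.86 = 1345.22 + 1401.86 = 2747.09.
Reliability = 2747.09 / 3220.18 = 0.8531.

0.8531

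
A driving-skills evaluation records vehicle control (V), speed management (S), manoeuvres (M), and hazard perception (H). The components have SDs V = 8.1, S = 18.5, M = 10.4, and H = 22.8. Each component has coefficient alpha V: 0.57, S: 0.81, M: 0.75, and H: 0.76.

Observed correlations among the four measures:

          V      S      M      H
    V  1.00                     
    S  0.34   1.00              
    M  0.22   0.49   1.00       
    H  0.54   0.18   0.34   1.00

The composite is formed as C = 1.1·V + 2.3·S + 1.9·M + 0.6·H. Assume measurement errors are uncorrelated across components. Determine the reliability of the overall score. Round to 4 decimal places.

0.8746

Var(C) = 1.1²·8.1² + 2.3²·18.5² + 1.9²·10.4² + 0.6²·22.8² + 2·[2.53·8.1·18.5·0.34 + 2.09·8.1·10.4·0.22 + 0.66·8.1·22.8·0.54 + 4.37·18.5·10.4·0.49 + 1.38·18.5·22.8·0.18 + 1.14·10.4·22.8·0.34] = 2467.49 + 1684.25 = 4151.74.
With uncorrelated errors the cross-covariances are all true-score covariance, so they carry over unchanged; only the diagonal terms shrink to ρᵢσᵢ².
True-score variance = [1.1²·8.1²·0.57 + 2.3²·18.5²·0.81 + 1.9²·10.4²·0.75 + 0.6²·22.8²·0.76] + 1684.25 = 1946.83 + 1684.25 = 3631.08.
Reliability = 3631.08 / 4151.74 = 0.8746.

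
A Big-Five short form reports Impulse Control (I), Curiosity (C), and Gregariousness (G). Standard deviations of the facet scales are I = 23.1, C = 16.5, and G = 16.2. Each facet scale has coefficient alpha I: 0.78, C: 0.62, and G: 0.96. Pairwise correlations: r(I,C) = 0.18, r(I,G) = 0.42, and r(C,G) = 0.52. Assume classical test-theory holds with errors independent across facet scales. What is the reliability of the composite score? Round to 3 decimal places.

Var(I+C+G) = 23.1² + 16.5² + 16.2² + 2·[23.1·16.5·0.18 + 23.1·16.2·0.42 + 16.5·16.2·0.52] = 1068.3 + 729.551 = 1797.85.
With uncorrelated errors the cross-covariances are all true-score covariance, so they carry over unchanged; only the diagonal terms shrink to ρᵢσᵢ².
True-score variance = [23.1²·0.78 + 16.5²·0.62 + 16.2²·0.96] + 729.551 = 836.953 + 729.551 = 1566.5.
Reliability = 1566.5 / 1797.85 = 0.871.

0.871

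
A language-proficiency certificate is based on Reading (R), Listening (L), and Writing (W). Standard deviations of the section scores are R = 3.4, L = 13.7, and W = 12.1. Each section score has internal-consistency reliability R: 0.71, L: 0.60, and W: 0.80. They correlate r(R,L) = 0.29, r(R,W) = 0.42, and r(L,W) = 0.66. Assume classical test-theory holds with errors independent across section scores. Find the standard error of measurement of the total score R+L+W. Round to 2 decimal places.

Var(total) = 345.66 + 280.39 = 626.05.
True-score variance = 237.95 + 280.39 = 518.34, so reliability = 0.8280.
Error variance = 626.05 − 518.34 = 107.71; SEM = √107.71 = 10.38.

10.38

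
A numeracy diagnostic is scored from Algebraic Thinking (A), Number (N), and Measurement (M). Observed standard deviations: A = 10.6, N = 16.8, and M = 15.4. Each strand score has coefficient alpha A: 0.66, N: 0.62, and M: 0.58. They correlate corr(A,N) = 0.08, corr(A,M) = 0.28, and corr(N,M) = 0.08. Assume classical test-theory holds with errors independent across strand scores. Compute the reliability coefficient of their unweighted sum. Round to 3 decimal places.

Var(A+N+M) = 10.6² + 16.8² + 15.4² + 2·[10.6·16.8·0.08 + 10.6·15.4·0.28 + 16.8·15.4·0.08] = 631.76 + 161.302 = 793.062.
With uncorrelated errors the cross-covariances are all true-score covariance, so they carry over unchanged; only the diagonal terms shrink to ρᵢσᵢ².
True-score variance = [10.6²·0.66 + 16.8²·0.62 + 15.4²·0.58] + 161.302 = 386.699 + 161.302 = 548.002.
Reliability = 548.002 / 793.062 = 0.691.

0.691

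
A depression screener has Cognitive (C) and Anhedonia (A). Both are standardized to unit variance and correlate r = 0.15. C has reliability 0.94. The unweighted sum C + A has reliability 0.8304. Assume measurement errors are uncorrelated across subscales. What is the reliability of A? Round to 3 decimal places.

0.670

Var(C+A) = 2 + 2·0.15 = 2.300.
True-score variance = ρ_C + ρ_A + 2·0.15, so 0.8304 = (0.94 + ρ_A + 0.30) / 2.300.
ρ_A = 0.8304·2.300 − 0.94 − 0.30 = 0.670.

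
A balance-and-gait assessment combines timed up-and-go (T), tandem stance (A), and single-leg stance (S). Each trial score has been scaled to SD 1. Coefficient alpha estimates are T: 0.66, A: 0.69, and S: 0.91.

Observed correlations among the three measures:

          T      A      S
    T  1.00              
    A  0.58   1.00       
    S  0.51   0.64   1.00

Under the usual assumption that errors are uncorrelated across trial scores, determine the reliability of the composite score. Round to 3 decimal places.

Var(T+A+S) = 3 + 2·[0.58 + 0.51 + 0.64] = 3 + 3.46 = 6.46.
Under uncorrelated errors the observed covariances equal the true-score covariances, so only the own-variance terms attenuate.
True-score variance = [0.66 + 0.69 + 0.91] + 3.46 = 2.26 + 3.46 = 5.72.
Reliability = 5.72 / 6.46 = 0.885.

0.885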